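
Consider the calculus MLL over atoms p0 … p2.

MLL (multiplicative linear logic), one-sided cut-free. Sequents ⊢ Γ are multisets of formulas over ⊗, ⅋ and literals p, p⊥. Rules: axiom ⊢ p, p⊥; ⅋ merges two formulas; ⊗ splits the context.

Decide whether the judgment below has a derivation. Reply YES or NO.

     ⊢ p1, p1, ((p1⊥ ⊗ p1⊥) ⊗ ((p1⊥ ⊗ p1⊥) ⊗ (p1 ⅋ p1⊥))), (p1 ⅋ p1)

Derivation (root first):
[⅋]  ⊢ p1, p1, ((p1⊥ ⊗ p1⊥) ⊗ ((p1⊥ ⊗ p1⊥) ⊗ (p1 ⅋ p1⊥))), (p1 ⅋ p1)
  [⊗]  ⊢ p1, p1, p1, p1, ((p1⊥ ⊗ p1⊥) ⊗ ((p1⊥ ⊗ p1⊥) ⊗ (p1 ⅋ p1⊥)))
    [⊗]  ⊢ p1, p1, (p1⊥ ⊗ p1⊥)
      [Ax]  ⊢ p1, p1⊥
      [Ax]  ⊢ p1, p1⊥
    [⊗]  ⊢ p1, p1, ((p1⊥ ⊗ p1⊥) ⊗ (p1 ⅋ p1⊥))
      [⊗]  ⊢ p1, p1, (p1⊥ ⊗ p1⊥)
        [Ax]  ⊢ p1, p1⊥
        [Ax]  ⊢ p1, p1⊥
      [⅋]  ⊢ (p1 ⅋ p1⊥)
        [Ax]  ⊢ p1, p1⊥

Result: YES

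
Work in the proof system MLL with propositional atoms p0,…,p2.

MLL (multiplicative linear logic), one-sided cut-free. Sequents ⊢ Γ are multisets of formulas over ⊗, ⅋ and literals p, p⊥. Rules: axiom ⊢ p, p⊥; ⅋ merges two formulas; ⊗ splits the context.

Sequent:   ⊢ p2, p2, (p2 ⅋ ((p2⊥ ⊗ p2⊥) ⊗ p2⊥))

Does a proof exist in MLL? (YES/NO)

Derivation (root first):
[⅋]  ⊢ p2, p2, (p2 ⅋ ((p2⊥ ⊗ p2⊥) ⊗ p2⊥))
  [⊗]  ⊢ p2, p2, p2, ((p2⊥ ⊗ p2⊥) ⊗ p2⊥)
    [⊗]  ⊢ p2, p2, (p2⊥ ⊗ p2⊥)
      [Ax]  ⊢ p2, p2⊥
      [Ax]  ⊢ p2, p2⊥
    [Ax]  ⊢ p2, p2⊥

Result: YES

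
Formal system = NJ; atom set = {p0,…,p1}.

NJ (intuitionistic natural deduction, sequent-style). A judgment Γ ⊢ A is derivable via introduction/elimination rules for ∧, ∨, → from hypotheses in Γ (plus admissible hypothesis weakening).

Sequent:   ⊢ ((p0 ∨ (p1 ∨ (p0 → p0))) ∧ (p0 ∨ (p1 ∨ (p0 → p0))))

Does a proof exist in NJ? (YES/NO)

Derivation trace:
[∧I]  ⊢ ((p0 ∨ (p1 ∨ (p0 → p0))) ∧ (p0 ∨ (p1 ∨ (p0 → p0))))
  [∨I₂]  ⊢ (p0 ∨ (p1 ∨ (p0 → p0)))
    [∨I₂]  ⊢ (p1 ∨ (p0 → p0))
      [→I]  ⊢ (p0 → p0)
        [Ax] p0 ⊢ p0
  [∨I₂]  ⊢ (p0 ∨ (p1 ∨ (p0 → p0)))
    [∨I₂]  ⊢ (p1 ∨ (p0 → p0))
      [→I]  ⊢ (p0 → p0)
        [Ax] p0 ⊢ p0

Result: YES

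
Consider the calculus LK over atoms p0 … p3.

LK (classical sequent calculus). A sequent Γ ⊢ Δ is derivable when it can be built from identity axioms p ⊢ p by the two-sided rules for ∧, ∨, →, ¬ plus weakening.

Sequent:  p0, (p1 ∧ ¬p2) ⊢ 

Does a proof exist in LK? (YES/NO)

Truth-table refutation:
  v=0000: Γ:[p0=F, (p1 ∧ ¬p2)=F] Δ:[] refutes=False
  v=0001: Γ:[p0=F, (p1 ∧ ¬p2)=F] Δ:[] refutes=False
  v=0010: Γ:[p0=F, (p1 ∧ ¬p2)=F] Δ:[] refutes=False
  v=0011: Γ:[p0=F, (p1 ∧ ¬p2)=F] Δ:[] refutes=False
  v=0100: Γ:[p0=F, (p1 ∧ ¬p2)=T] Δ:[] refutes=False
  v=0101: Γ:[p0=F, (p1 ∧ ¬p2)=T] Δ:[] refutes=False
  v=0110: Γ:[p0=F, (p1 ∧ ¬p2)=F] Δ:[] refutes=False
  v=0111: Γ:[p0=F, (p1 ∧ ¬p2)=F] Δ:[] refutes=False
  v=1000: Γ:[p0=T, (p1 ∧ ¬p2)=F] Δ:[] refutes=False
  v=1001: Γ:[p0=T, (p1 ∧ ¬p2)=F] Δ:[] refutes=False
  v=1010: Γ:[p0=T, (p1 ∧ ¬p2)=F] Δ:[] refutes=False
  v=1011: Γ:[p0=T, (p1 ∧ ¬p2)=F] Δ:[] refutes=False
  v=1100: Γ:[p0=T, (p1 ∧ ¬p2)=T] Δ:[] refutes=True  ← countermodel

Result: NO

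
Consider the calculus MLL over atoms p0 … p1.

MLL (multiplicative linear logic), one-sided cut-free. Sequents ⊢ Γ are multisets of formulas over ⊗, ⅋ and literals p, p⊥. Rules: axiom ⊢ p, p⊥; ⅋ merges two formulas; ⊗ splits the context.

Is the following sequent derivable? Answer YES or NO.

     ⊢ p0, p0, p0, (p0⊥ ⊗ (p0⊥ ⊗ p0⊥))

Derivation (root first):
[⊗]  ⊢ p0, p0, p0, (p0⊥ ⊗ (p0⊥ ⊗ p0⊥))
  [Ax]  ⊢ p0, p0⊥
  [⊗]  ⊢ p0, p0, (p0⊥ ⊗ p0⊥)
    [Ax]  ⊢ p0, p0⊥
    [Ax]  ⊢ p0, p0⊥

Result: YES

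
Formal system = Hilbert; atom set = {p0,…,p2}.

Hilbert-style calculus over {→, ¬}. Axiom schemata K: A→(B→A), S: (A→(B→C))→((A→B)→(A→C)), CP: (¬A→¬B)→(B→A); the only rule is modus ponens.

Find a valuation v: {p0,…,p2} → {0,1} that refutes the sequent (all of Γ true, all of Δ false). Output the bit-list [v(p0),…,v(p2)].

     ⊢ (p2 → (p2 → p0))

Truth-table refutation:
  v=000: Γ:[] Δ:[(p2 → (p2 → p0))=T] refutes=False
  v=001: Γ:[] Δ:[(p2 → (p2 → p0))=F] refutes=True  ← countermodel

Result: [0, 0, 1]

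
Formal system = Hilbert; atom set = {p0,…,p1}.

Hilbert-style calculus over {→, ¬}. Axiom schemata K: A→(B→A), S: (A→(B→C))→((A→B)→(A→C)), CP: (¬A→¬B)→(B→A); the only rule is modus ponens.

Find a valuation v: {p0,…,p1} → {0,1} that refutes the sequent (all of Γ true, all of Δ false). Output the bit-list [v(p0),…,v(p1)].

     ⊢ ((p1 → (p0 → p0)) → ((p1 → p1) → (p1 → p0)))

Truth-table refutation:
  v=00: Γ:[] Δ:[((p1 → (p0 → p0)) → ((p1 → p1) → (p1 → p0)))=T] refutes=False
  v=01: Γ:[] Δ:[((p1 → (p0 → p0)) → ((p1 → p1) → (p1 → p0)))=F] refutes=True  ← countermodel

Result: [0, 1]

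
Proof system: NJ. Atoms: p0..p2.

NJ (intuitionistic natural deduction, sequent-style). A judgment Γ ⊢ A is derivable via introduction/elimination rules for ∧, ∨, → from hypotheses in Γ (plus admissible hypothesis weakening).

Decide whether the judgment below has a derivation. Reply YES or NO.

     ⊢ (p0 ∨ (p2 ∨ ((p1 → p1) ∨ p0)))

Proof tree:
[∨I₂]  ⊢ (p0 ∨ (p2 ∨ ((p1 → p1) ∨ p0)))
  [∨I₂]  ⊢ (p2 ∨ ((p1 → p1) ∨ p0))
    [∨I₁]  ⊢ ((p1 → p1) ∨ p0)
      [→I]  ⊢ (p1 → p1)
        [Ax] p1 ⊢ p1

Result: YES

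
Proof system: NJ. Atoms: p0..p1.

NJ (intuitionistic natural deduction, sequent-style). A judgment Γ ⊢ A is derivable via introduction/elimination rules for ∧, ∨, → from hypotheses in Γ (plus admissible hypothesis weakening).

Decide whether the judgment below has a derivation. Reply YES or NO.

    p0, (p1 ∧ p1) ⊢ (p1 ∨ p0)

Proof tree:
[∨I₂] p0, (p1 ∧ p1) ⊢ (p1 ∨ p0)
  [Wk] p0, (p1 ∧ p1) ⊢ p0
    [Ax] p0 ⊢ p0

Result: YES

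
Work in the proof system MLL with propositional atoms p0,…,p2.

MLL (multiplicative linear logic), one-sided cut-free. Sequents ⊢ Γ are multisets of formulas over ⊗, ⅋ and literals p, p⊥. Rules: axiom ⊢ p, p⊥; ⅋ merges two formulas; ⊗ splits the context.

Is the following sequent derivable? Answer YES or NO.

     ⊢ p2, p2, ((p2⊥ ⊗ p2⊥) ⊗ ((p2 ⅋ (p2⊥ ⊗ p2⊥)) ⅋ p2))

Derivation (root first):
[⊗]  ⊢ p2, p2, ((p2⊥ ⊗ p2⊥) ⊗ ((p2 ⅋ (p2⊥ ⊗ p2⊥)) ⅋ p2))
  [⊗]  ⊢ p2, p2, (p2⊥ ⊗ p2⊥)
    [Ax]  ⊢ p2, p2⊥
    [Ax]  ⊢ p2, p2⊥
  [⅋]  ⊢ ((p2 ⅋ (p2⊥ ⊗ p2⊥)) ⅋ p2)
    [⅋]  ⊢ p2, (p2 ⅋ (p2⊥ ⊗ p2⊥))
      [⊗]  ⊢ p2, p2, (p2⊥ ⊗ p2⊥)
        [Ax]  ⊢ p2, p2⊥
        [Ax]  ⊢ p2, p2⊥

Result: YES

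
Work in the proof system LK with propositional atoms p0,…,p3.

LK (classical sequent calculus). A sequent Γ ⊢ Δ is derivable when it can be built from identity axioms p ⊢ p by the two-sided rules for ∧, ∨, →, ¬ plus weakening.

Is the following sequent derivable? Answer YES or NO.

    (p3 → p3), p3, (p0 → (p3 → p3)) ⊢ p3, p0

Proof tree:
[→L] (p3 → p3), p3, (p0 → (p3 → p3)) ⊢ p3, p0
  [WR] p3, (p3 → p3) ⊢ p3, p0
    [→L] p3, (p3 → p3) ⊢ p3
      [Ax] p3 ⊢ p3
      [Ax] p3 ⊢ p3
  [WR] p3, (p3 → p3) ⊢ p3, p0
    [→L] p3, (p3 → p3) ⊢ p3
      [Ax] p3 ⊢ p3
      [Ax] p3 ⊢ p3

Result: YES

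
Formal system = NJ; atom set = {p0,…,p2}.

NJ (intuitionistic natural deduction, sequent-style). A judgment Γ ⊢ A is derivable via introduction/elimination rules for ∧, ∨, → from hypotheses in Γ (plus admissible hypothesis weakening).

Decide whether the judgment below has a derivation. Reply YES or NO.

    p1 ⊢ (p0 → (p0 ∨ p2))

Derivation trace:
[Wk] p1 ⊢ (p0 → (p0 ∨ p2))
  [→I]  ⊢ (p0 → (p0 ∨ p2))
    [∨I₁] p0 ⊢ (p0 ∨ p2)
      [Ax] p0 ⊢ p0

Result: YES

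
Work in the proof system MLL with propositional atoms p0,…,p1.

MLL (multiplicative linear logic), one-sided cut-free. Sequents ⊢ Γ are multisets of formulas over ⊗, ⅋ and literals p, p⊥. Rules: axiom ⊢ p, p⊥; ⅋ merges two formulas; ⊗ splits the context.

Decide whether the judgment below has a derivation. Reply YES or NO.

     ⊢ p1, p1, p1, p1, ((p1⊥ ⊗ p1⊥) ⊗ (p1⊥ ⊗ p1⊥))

Proof tree:
[⊗]  ⊢ p1, p1, p1, p1, ((p1⊥ ⊗ p1⊥) ⊗ (p1⊥ ⊗ p1⊥))
  [⊗]  ⊢ p1, p1, (p1⊥ ⊗ p1⊥)
    [Ax]  ⊢ p1, p1⊥
    [Ax]  ⊢ p1, p1⊥
  [⊗]  ⊢ p1, p1, (p1⊥ ⊗ p1⊥)
    [Ax]  ⊢ p1, p1⊥
    [Ax]  ⊢ p1, p1⊥

Result: YES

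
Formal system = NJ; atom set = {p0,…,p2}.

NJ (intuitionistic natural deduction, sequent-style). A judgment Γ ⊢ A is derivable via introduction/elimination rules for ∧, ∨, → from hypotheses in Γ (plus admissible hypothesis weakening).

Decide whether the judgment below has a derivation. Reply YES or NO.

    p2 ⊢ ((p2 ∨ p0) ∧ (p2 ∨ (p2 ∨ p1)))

Proof tree:
[∧I] p2 ⊢ ((p2 ∨ p0) ∧ (p2 ∨ (p2 ∨ p1)))
  [∨I₁] p2 ⊢ (p2 ∨ p0)
    [Ax] p2 ⊢ p2
  [∨I₂] p2 ⊢ (p2 ∨ (p2 ∨ p1))
    [∨I₁] p2 ⊢ (p2 ∨ p1)
      [Ax] p2 ⊢ p2

Result: YES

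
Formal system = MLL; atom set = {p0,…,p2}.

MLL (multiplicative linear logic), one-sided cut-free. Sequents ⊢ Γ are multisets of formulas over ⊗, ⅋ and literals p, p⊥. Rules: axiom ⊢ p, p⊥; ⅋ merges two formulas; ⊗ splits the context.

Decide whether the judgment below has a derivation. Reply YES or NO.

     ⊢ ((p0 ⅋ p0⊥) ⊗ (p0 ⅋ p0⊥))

Proof tree:
[⊗]  ⊢ ((p0 ⅋ p0⊥) ⊗ (p0 ⅋ p0⊥))
  [⅋]  ⊢ (p0 ⅋ p0⊥)
    [Ax]  ⊢ p0, p0⊥
  [⅋]  ⊢ (p0 ⅋ p0⊥)
    [Ax]  ⊢ p0, p0⊥

Result: YES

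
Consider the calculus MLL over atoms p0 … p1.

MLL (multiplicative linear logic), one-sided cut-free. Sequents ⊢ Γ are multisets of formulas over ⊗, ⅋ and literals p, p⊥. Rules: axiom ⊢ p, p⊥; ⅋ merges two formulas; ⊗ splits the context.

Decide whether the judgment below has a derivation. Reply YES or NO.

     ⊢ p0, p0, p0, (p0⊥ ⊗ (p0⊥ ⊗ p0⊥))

Derivation trace:
[⊗]  ⊢ p0, p0, p0, (p0⊥ ⊗ (p0⊥ ⊗ p0⊥))
  [Ax]  ⊢ p0, p0⊥
  [⊗]  ⊢ p0, p0, (p0⊥ ⊗ p0⊥)
    [Ax]  ⊢ p0, p0⊥
    [Ax]  ⊢ p0, p0⊥

Result: YES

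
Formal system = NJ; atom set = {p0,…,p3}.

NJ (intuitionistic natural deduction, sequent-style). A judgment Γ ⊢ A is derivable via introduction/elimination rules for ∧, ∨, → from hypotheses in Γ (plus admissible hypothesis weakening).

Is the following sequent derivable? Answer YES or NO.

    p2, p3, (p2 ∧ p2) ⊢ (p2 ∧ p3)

Proof tree:
[∧I] p2, p3, (p2 ∧ p2) ⊢ (p2 ∧ p3)
  [Wk] p2, (p2 ∧ p2) ⊢ p2
    [Ax] p2 ⊢ p2
  [Ax] p3 ⊢ p3

Result: YES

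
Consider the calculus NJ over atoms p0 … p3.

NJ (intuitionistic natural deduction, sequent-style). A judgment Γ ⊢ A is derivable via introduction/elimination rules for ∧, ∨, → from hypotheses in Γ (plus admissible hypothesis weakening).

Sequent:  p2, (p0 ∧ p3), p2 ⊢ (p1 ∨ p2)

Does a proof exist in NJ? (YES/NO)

Derivation (root first):
[Wk] p2, (p0 ∧ p3), p2 ⊢ (p1 ∨ p2)
  [∨I₂] p2, (p0 ∧ p3) ⊢ (p1 ∨ p2)
    [Wk] p2, (p0 ∧ p3) ⊢ p2
      [Ax] p2 ⊢ p2

Result: YES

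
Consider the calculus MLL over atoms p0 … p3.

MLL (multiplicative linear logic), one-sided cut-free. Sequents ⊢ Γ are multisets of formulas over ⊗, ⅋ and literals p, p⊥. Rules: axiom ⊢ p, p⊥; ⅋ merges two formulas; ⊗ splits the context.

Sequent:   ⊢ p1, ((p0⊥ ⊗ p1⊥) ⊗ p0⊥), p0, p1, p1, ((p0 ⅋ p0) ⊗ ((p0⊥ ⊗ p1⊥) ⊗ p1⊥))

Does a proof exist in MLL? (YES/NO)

Derivation trace:
[⊗]  ⊢ p1, ((p0⊥ ⊗ p1⊥) ⊗ p0⊥), p0, p1, p1, ((p0 ⅋ p0) ⊗ ((p0⊥ ⊗ p1⊥) ⊗ p1⊥))
  [⅋]  ⊢ p1, ((p0⊥ ⊗ p1⊥) ⊗ p0⊥), (p0 ⅋ p0)
    [⊗]  ⊢ p0, p1, p0, ((p0⊥ ⊗ p1⊥) ⊗ p0⊥)
      [⊗]  ⊢ p0, p1, (p0⊥ ⊗ p1⊥)
        [Ax]  ⊢ p0, p0⊥
        [Ax]  ⊢ p1, p1⊥
      [Ax]  ⊢ p0, p0⊥
  [⊗]  ⊢ p0, p1, p1, ((p0⊥ ⊗ p1⊥) ⊗ p1⊥)
    [⊗]  ⊢ p0, p1, (p0⊥ ⊗ p1⊥)
      [Ax]  ⊢ p0, p0⊥
      [Ax]  ⊢ p1, p1⊥
    [Ax]  ⊢ p1, p1⊥

Result: YES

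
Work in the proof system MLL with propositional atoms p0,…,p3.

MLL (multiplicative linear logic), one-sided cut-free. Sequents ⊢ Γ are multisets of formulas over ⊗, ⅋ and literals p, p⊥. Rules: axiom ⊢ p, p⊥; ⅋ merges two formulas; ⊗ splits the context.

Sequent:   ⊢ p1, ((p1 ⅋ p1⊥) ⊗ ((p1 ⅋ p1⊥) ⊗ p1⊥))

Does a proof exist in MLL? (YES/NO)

Derivation (root first):
[⊗]  ⊢ p1, ((p1 ⅋ p1⊥) ⊗ ((p1 ⅋ p1⊥) ⊗ p1⊥))
  [⅋]  ⊢ (p1 ⅋ p1⊥)
    [Ax]  ⊢ p1, p1⊥
  [⊗]  ⊢ p1, ((p1 ⅋ p1⊥) ⊗ p1⊥)
    [⅋]  ⊢ (p1 ⅋ p1⊥)
      [Ax]  ⊢ p1, p1⊥
    [Ax]  ⊢ p1, p1⊥

Result: YES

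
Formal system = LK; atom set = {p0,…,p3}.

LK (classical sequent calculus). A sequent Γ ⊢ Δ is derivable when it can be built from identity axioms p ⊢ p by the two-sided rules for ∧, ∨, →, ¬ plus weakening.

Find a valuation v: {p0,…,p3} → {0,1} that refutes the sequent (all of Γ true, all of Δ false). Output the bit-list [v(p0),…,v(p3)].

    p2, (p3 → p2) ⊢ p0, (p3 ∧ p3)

Enumerate valuations to refute Γ ⊢ Δ:
  v=0000: Γ:[p2=F, (p3 → p2)=T] Δ:[p0=F, (p3 ∧ p3)=F] refutes=False
  v=0001: Γ:[p2=F, (p3 → p2)=F] Δ:[p0=F, (p3 ∧ p3)=T] refutes=False
  v=0010: Γ:[p2=T, (p3 → p2)=T] Δ:[p0=F, (p3 ∧ p3)=F] refutes=True  ← countermodel

Result: [0, 0, 1, 0]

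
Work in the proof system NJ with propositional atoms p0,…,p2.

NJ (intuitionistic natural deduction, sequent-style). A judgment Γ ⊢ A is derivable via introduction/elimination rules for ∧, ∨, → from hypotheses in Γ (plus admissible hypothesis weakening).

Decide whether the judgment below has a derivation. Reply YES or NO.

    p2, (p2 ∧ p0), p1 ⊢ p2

Proof tree:
[Wk] p2, (p2 ∧ p0), p1 ⊢ p2
  [Wk] p2, (p2 ∧ p0) ⊢ p2
    [Ax] p2 ⊢ p2

Result: YES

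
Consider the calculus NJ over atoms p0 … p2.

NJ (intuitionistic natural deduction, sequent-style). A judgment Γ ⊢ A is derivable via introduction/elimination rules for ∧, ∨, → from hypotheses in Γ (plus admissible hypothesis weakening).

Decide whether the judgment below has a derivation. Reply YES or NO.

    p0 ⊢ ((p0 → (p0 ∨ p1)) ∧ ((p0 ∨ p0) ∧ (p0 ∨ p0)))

Proof tree:
[∧I] p0 ⊢ ((p0 → (p0 ∨ p1)) ∧ ((p0 ∨ p0) ∧ (p0 ∨ p0)))
  [→I]  ⊢ (p0 → (p0 ∨ p1))
    [∨I₁] p0 ⊢ (p0 ∨ p1)
      [Ax] p0 ⊢ p0
  [∧I] p0 ⊢ ((p0 ∨ p0) ∧ (p0 ∨ p0))
    [∨I₁] p0 ⊢ (p0 ∨ p0)
      [Ax] p0 ⊢ p0
    [∨I₁] p0 ⊢ (p0 ∨ p0)
      [Ax] p0 ⊢ p0

Result: YES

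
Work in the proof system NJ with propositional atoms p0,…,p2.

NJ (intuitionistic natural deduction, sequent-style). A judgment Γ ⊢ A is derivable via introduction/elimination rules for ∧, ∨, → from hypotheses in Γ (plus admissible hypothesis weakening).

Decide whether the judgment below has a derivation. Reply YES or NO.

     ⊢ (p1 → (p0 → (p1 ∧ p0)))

Proof tree:
[→I]  ⊢ (p1 → (p0 → (p1 ∧ p0)))
  [→I] p1 ⊢ (p0 → (p1 ∧ p0))
    [∧I] p1, p0 ⊢ (p1 ∧ p0)
      [Ax] p1 ⊢ p1
      [Ax] p0 ⊢ p0

Result: YES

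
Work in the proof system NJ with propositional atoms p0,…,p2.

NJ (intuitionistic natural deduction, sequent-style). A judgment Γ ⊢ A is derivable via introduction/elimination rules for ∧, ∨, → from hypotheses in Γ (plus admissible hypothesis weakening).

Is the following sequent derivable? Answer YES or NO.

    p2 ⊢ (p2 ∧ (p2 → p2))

Derivation trace:
[∧I] p2 ⊢ (p2 ∧ (p2 → p2))
  [Ax] p2 ⊢ p2
  [→I]  ⊢ (p2 → p2)
    [Ax] p2 ⊢ p2

Result: YES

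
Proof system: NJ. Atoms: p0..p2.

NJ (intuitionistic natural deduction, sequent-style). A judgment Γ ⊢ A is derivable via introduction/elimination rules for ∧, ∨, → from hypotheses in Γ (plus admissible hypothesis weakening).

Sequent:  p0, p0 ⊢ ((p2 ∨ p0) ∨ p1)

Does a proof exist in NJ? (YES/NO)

Derivation (root first):
[∨I₁] p0, p0 ⊢ ((p2 ∨ p0) ∨ p1)
  [∨I₂] p0, p0 ⊢ (p2 ∨ p0)
    [Wk] p0, p0 ⊢ p0
      [Ax] p0 ⊢ p0

Result: YES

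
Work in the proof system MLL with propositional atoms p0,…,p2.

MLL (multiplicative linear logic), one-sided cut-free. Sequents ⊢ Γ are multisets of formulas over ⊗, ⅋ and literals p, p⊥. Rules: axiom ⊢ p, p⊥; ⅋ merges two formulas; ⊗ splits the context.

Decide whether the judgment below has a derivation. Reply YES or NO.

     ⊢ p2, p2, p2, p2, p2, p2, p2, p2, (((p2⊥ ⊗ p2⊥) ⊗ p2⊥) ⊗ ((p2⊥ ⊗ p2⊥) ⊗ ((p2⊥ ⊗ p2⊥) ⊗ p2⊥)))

Derivation trace:
[⊗]  ⊢ p2, p2, p2, p2, p2, p2, p2, p2, (((p2⊥ ⊗ p2⊥) ⊗ p2⊥) ⊗ ((p2⊥ ⊗ p2⊥) ⊗ ((p2⊥ ⊗ p2⊥) ⊗ p2⊥)))
  [⊗]  ⊢ p2, p2, p2, ((p2⊥ ⊗ p2⊥) ⊗ p2⊥)
    [⊗]  ⊢ p2, p2, (p2⊥ ⊗ p2⊥)
      [Ax]  ⊢ p2, p2⊥
      [Ax]  ⊢ p2, p2⊥
    [Ax]  ⊢ p2, p2⊥
  [⊗]  ⊢ p2, p2, p2, p2, p2, ((p2⊥ ⊗ p2⊥) ⊗ ((p2⊥ ⊗ p2⊥) ⊗ p2⊥))
    [⊗]  ⊢ p2, p2, (p2⊥ ⊗ p2⊥)
      [Ax]  ⊢ p2, p2⊥
      [Ax]  ⊢ p2, p2⊥
    [⊗]  ⊢ p2, p2, p2, ((p2⊥ ⊗ p2⊥) ⊗ p2⊥)
      [⊗]  ⊢ p2, p2, (p2⊥ ⊗ p2⊥)
        [Ax]  ⊢ p2, p2⊥
        [Ax]  ⊢ p2, p2⊥
      [Ax]  ⊢ p2, p2⊥

Result: YES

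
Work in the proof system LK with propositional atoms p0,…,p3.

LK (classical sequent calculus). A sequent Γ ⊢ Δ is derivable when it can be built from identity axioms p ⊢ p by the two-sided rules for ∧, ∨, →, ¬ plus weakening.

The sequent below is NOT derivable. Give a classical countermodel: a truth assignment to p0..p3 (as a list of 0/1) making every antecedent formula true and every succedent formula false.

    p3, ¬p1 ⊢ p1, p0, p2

Enumerate valuations to refute Γ ⊢ Δ:
  v=0000: Γ:[p3=F, ¬p1=T] Δ:[p1=F, p0=F, p2=F] refutes=False
  v=0001: Γ:[p3=T, ¬p1=T] Δ:[p1=F, p0=F, p2=F] refutes=True  ← countermodel

Result: [0, 0, 0, 1]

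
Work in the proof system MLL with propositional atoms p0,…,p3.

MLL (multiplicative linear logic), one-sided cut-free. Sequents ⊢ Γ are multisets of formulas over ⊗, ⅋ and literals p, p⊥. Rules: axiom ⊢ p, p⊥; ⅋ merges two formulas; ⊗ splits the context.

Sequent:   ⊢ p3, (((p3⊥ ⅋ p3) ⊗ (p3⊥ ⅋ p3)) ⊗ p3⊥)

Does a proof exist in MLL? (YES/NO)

Derivation trace:
[⊗]  ⊢ p3, (((p3⊥ ⅋ p3) ⊗ (p3⊥ ⅋ p3)) ⊗ p3⊥)
  [⊗]  ⊢ ((p3⊥ ⅋ p3) ⊗ (p3⊥ ⅋ p3))
    [⅋]  ⊢ (p3⊥ ⅋ p3)
      [Ax]  ⊢ p3, p3⊥
    [⅋]  ⊢ (p3⊥ ⅋ p3)
      [Ax]  ⊢ p3, p3⊥
  [Ax]  ⊢ p3, p3⊥

Result: YES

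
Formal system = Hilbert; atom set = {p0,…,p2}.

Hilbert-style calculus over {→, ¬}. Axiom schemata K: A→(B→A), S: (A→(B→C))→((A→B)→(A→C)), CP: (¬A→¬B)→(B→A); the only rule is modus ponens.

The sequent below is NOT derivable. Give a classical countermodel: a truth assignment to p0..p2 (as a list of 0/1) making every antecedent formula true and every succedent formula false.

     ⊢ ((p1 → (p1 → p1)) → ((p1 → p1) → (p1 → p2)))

Truth-table refutation:
  v=000: Γ:[] Δ:[((p1 → (p1 → p1)) → ((p1 → p1) → (p1 → p2)))=T] refutes=False
  v=001: Γ:[] Δ:[((p1 → (p1 → p1)) → ((p1 → p1) → (p1 → p2)))=T] refutes=False
  v=010: Γ:[] Δ:[((p1 → (p1 → p1)) → ((p1 → p1) → (p1 → p2)))=F] refutes=True  ← countermodel

Result: [0, 1, 0]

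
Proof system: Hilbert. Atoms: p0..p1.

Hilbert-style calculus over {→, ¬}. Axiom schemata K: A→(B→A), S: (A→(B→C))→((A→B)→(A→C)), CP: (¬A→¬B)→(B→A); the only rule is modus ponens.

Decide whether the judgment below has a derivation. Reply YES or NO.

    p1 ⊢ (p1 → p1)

Derivation (root first):
[MP] p1 ⊢ (p1 → p1)
  [K]  ⊢ (p1 → (p1 → p1))
  [MP] p1 ⊢ p1
    [MP] p1 ⊢ (p1 → p1)
      [K]  ⊢ (p1 → (p1 → p1))
      [Hyp] p1 ⊢ p1
    [Hyp] p1 ⊢ p1

Result: YES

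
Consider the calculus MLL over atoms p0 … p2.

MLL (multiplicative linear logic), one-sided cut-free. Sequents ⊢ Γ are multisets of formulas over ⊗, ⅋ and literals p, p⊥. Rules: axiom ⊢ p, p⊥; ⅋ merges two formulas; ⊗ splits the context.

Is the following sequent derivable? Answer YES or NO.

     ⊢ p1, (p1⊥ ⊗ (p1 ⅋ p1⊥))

Derivation trace:
[⊗]  ⊢ p1, (p1⊥ ⊗ (p1 ⅋ p1⊥))
  [Ax]  ⊢ p1, p1⊥
  [⅋]  ⊢ (p1 ⅋ p1⊥)
    [Ax]  ⊢ p1, p1⊥

Result: YES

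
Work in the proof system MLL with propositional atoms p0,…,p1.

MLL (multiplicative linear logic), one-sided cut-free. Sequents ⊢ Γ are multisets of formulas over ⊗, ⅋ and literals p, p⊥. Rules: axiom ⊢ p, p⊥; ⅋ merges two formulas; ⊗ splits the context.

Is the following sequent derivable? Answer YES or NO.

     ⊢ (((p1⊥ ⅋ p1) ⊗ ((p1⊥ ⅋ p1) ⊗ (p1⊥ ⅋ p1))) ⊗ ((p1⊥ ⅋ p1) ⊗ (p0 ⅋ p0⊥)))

Derivation trace:
[⊗]  ⊢ (((p1⊥ ⅋ p1) ⊗ ((p1⊥ ⅋ p1) ⊗ (p1⊥ ⅋ p1))) ⊗ ((p1⊥ ⅋ p1) ⊗ (p0 ⅋ p0⊥)))
  [⊗]  ⊢ ((p1⊥ ⅋ p1) ⊗ ((p1⊥ ⅋ p1) ⊗ (p1⊥ ⅋ p1)))
    [⅋]  ⊢ (p1⊥ ⅋ p1)
      [Ax]  ⊢ p1, p1⊥
    [⊗]  ⊢ ((p1⊥ ⅋ p1) ⊗ (p1⊥ ⅋ p1))
      [⅋]  ⊢ (p1⊥ ⅋ p1)
        [Ax]  ⊢ p1, p1⊥
      [⅋]  ⊢ (p1⊥ ⅋ p1)
        [Ax]  ⊢ p1, p1⊥
  [⊗]  ⊢ ((p1⊥ ⅋ p1) ⊗ (p0 ⅋ p0⊥))
    [⅋]  ⊢ (p1⊥ ⅋ p1)
      [Ax]  ⊢ p1, p1⊥
    [⅋]  ⊢ (p0 ⅋ p0⊥)
      [Ax]  ⊢ p0, p0⊥

Result: YES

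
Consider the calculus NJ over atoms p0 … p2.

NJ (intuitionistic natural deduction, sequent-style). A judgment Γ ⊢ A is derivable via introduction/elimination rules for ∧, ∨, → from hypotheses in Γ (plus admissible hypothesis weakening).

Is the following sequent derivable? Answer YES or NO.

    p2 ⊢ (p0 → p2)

Derivation (root first):
[→I] p2 ⊢ (p0 → p2)
  [Wk] p2, p0 ⊢ p2
    [Ax] p2 ⊢ p2

Result: YES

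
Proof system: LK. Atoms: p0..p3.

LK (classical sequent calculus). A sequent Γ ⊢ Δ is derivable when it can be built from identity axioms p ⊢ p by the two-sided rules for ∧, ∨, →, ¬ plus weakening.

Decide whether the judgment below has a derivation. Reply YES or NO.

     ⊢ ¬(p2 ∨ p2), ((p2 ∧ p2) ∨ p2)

Derivation trace:
[∨R]  ⊢ ¬(p2 ∨ p2), ((p2 ∧ p2) ∨ p2)
  [¬R]  ⊢ p2, (p2 ∧ p2), ¬(p2 ∨ p2)
    [∨L] (p2 ∨ p2) ⊢ p2, (p2 ∧ p2)
      [Ax] p2 ⊢ p2
      [∧R] p2 ⊢ (p2 ∧ p2)
        [Ax] p2 ⊢ p2
        [Ax] p2 ⊢ p2

Result: YES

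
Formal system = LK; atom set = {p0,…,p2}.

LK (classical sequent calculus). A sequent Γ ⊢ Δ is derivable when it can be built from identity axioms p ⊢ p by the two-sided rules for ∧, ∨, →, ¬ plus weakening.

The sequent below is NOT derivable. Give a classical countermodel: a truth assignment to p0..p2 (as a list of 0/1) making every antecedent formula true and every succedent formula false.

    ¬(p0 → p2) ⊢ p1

Search for a countermodel by truth-table:
  v=000: Γ:[¬(p0 → p2)=F] Δ:[p1=F] refutes=False
  v=001: Γ:[¬(p0 → p2)=F] Δ:[p1=F] refutes=False
  v=010: Γ:[¬(p0 → p2)=F] Δ:[p1=T] refutes=False
  v=011: Γ:[¬(p0 → p2)=F] Δ:[p1=T] refutes=False
  v=100: Γ:[¬(p0 → p2)=T] Δ:[p1=F] refutes=True  ← countermodel

Result: [1, 0, 0]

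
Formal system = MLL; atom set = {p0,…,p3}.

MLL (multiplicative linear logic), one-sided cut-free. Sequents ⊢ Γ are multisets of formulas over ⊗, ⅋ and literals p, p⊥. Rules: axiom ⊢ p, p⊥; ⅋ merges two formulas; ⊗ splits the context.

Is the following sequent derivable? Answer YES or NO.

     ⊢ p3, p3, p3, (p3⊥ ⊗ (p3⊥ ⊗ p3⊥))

Derivation (root first):
[⊗]  ⊢ p3, p3, p3, (p3⊥ ⊗ (p3⊥ ⊗ p3⊥))
  [Ax]  ⊢ p3, p3⊥
  [⊗]  ⊢ p3, p3, (p3⊥ ⊗ p3⊥)
    [Ax]  ⊢ p3, p3⊥
    [Ax]  ⊢ p3, p3⊥

Result: YES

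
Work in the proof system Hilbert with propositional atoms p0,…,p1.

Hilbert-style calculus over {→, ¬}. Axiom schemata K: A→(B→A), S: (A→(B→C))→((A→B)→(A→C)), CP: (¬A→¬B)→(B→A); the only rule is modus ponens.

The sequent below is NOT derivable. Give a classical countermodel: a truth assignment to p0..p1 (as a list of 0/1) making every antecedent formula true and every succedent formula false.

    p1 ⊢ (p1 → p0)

Truth-table refutation:
  v=00: Γ:[p1=F] Δ:[(p1 → p0)=T] refutes=False
  v=01: Γ:[p1=T] Δ:[(p1 → p0)=F] refutes=True  ← countermodel

Result: [0, 1]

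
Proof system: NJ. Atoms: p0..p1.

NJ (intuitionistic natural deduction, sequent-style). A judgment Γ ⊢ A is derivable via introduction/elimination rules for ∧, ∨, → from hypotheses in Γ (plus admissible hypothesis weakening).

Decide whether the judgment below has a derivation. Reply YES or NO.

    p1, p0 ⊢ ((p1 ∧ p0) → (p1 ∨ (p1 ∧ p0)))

Derivation trace:
[→I] p1, p0 ⊢ ((p1 ∧ p0) → (p1 ∨ (p1 ∧ p0)))
  [∨I₂] p1, p0, (p1 ∧ p0) ⊢ (p1 ∨ (p1 ∧ p0))
    [Wk] p1, p0, (p1 ∧ p0) ⊢ (p1 ∧ p0)
      [∧I] p1, p0 ⊢ (p1 ∧ p0)
        [Ax] p1 ⊢ p1
        [Ax] p0 ⊢ p0

Result: YES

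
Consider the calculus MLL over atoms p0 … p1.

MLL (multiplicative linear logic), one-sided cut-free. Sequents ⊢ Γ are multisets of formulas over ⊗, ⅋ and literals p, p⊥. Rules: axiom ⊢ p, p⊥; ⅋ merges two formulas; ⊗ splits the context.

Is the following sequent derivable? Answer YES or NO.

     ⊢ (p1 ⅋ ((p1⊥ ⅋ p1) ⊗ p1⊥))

Proof tree:
[⅋]  ⊢ (p1 ⅋ ((p1⊥ ⅋ p1) ⊗ p1⊥))
  [⊗]  ⊢ p1, ((p1⊥ ⅋ p1) ⊗ p1⊥)
    [⅋]  ⊢ (p1⊥ ⅋ p1)
      [Ax]  ⊢ p1, p1⊥
    [Ax]  ⊢ p1, p1⊥

Result: YES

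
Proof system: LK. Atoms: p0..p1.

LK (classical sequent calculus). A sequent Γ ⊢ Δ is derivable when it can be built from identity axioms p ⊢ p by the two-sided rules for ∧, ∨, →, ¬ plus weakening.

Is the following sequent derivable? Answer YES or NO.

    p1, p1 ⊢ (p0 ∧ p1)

Search for a countermodel by truth-table:
  v=00: Γ:[p1=F, p1=F] Δ:[(p0 ∧ p1)=F] refutes=False
  v=01: Γ:[p1=T, p1=T] Δ:[(p0 ∧ p1)=F] refutes=True  ← countermodel

Result: NO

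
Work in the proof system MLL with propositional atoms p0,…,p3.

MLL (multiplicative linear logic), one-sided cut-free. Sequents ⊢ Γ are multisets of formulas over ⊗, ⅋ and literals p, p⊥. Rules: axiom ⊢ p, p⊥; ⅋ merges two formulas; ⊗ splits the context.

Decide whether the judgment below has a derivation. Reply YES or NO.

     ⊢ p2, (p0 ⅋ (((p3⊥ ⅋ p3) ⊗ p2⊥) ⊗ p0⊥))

Derivation (root first):
[⅋]  ⊢ p2, (p0 ⅋ (((p3⊥ ⅋ p3) ⊗ p2⊥) ⊗ p0⊥))
  [⊗]  ⊢ p2, p0, (((p3⊥ ⅋ p3) ⊗ p2⊥) ⊗ p0⊥)
    [⊗]  ⊢ p2, ((p3⊥ ⅋ p3) ⊗ p2⊥)
      [⅋]  ⊢ (p3⊥ ⅋ p3)
        [Ax]  ⊢ p3, p3⊥
      [Ax]  ⊢ p2, p2⊥
    [Ax]  ⊢ p0, p0⊥

Result: YES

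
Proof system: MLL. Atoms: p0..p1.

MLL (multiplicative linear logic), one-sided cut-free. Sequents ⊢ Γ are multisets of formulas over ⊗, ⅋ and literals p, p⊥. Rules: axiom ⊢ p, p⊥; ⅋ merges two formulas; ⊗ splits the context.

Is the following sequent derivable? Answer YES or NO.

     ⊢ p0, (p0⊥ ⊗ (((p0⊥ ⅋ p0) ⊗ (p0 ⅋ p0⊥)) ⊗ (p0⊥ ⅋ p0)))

Proof tree:
[⊗]  ⊢ p0, (p0⊥ ⊗ (((p0⊥ ⅋ p0) ⊗ (p0 ⅋ p0⊥)) ⊗ (p0⊥ ⅋ p0)))
  [Ax]  ⊢ p0, p0⊥
  [⊗]  ⊢ (((p0⊥ ⅋ p0) ⊗ (p0 ⅋ p0⊥)) ⊗ (p0⊥ ⅋ p0))
    [⊗]  ⊢ ((p0⊥ ⅋ p0) ⊗ (p0 ⅋ p0⊥))
      [⅋]  ⊢ (p0⊥ ⅋ p0)
        [Ax]  ⊢ p0, p0⊥
      [⅋]  ⊢ (p0 ⅋ p0⊥)
        [Ax]  ⊢ p0, p0⊥
    [⅋]  ⊢ (p0⊥ ⅋ p0)
      [Ax]  ⊢ p0, p0⊥

Result: YES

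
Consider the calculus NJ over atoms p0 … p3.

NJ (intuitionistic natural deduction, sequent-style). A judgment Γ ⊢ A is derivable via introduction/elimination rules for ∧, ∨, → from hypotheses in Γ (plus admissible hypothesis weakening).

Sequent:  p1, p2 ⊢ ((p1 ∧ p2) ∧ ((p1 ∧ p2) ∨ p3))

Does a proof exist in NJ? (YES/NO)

Derivation (root first):
[∧I] p1, p2 ⊢ ((p1 ∧ p2) ∧ ((p1 ∧ p2) ∨ p3))
  [∧I] p1, p2 ⊢ (p1 ∧ p2)
    [Ax] p1 ⊢ p1
    [Ax] p2 ⊢ p2
  [∨I₁] p1, p2 ⊢ ((p1 ∧ p2) ∨ p3)
    [∧I] p1, p2 ⊢ (p1 ∧ p2)
      [Ax] p1 ⊢ p1
      [Ax] p2 ⊢ p2

Result: YES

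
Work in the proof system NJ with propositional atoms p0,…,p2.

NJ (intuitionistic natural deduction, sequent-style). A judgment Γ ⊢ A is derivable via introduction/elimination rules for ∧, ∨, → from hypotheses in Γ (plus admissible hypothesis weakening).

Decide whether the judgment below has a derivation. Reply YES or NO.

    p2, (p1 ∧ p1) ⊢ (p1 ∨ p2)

Proof tree:
[∨I₂] p2, (p1 ∧ p1) ⊢ (p1 ∨ p2)
  [Wk] p2, (p1 ∧ p1) ⊢ p2
    [Ax] p2 ⊢ p2

Result: YES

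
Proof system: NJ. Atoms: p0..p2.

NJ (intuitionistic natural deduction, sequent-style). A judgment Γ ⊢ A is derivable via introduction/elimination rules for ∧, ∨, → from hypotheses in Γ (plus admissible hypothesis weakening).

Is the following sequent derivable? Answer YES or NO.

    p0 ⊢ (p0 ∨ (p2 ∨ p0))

Proof tree:
[∨I₂] p0 ⊢ (p0 ∨ (p2 ∨ p0))
  [∨I₂] p0 ⊢ (p2 ∨ p0)
    [Ax] p0 ⊢ p0

Result: YES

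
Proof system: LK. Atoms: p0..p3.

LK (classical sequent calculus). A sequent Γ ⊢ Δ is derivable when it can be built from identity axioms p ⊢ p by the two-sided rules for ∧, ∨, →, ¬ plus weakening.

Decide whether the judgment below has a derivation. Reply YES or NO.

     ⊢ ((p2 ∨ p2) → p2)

Derivation (root first):
[→R]  ⊢ ((p2 ∨ p2) → p2)
  [∨L] (p2 ∨ p2) ⊢ p2
    [Ax] p2 ⊢ p2
    [Ax] p2 ⊢ p2

Result: YES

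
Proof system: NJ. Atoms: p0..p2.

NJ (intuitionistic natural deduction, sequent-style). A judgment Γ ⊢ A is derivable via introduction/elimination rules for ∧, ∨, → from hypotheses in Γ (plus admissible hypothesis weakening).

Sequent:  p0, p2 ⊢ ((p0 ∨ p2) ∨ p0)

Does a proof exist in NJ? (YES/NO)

Derivation trace:
[∨I₁] p0, p2 ⊢ ((p0 ∨ p2) ∨ p0)
  [Wk] p0, p2 ⊢ (p0 ∨ p2)
    [∨I₁] p0 ⊢ (p0 ∨ p2)
      [Ax] p0 ⊢ p0

Result: YES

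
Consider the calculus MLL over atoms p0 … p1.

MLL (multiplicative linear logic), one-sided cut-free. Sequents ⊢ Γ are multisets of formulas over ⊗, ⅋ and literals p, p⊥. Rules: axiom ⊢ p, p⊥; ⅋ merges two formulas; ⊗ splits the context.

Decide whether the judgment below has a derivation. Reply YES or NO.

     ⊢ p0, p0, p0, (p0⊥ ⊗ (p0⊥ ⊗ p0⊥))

Derivation trace:
[⊗]  ⊢ p0, p0, p0, (p0⊥ ⊗ (p0⊥ ⊗ p0⊥))
  [Ax]  ⊢ p0, p0⊥
  [⊗]  ⊢ p0, p0, (p0⊥ ⊗ p0⊥)
    [Ax]  ⊢ p0, p0⊥
    [Ax]  ⊢ p0, p0⊥

Result: YES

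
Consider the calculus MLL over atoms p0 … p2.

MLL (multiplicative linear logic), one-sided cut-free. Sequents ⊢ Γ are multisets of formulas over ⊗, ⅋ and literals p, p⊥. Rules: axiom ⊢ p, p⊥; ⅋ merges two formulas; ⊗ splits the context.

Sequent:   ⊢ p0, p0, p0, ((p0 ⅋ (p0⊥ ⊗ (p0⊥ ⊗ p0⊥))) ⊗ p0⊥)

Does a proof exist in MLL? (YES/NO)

Derivation trace:
[⊗]  ⊢ p0, p0, p0, ((p0 ⅋ (p0⊥ ⊗ (p0⊥ ⊗ p0⊥))) ⊗ p0⊥)
  [⅋]  ⊢ p0, p0, (p0 ⅋ (p0⊥ ⊗ (p0⊥ ⊗ p0⊥)))
    [⊗]  ⊢ p0, p0, p0, (p0⊥ ⊗ (p0⊥ ⊗ p0⊥))
      [Ax]  ⊢ p0, p0⊥
      [⊗]  ⊢ p0, p0, (p0⊥ ⊗ p0⊥)
        [Ax]  ⊢ p0, p0⊥
        [Ax]  ⊢ p0, p0⊥
  [Ax]  ⊢ p0, p0⊥

Result: YES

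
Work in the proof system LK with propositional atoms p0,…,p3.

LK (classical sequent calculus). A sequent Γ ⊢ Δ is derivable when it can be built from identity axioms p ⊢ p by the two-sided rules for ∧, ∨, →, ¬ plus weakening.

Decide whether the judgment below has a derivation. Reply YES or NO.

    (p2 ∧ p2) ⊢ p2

Derivation (root first):
[∧L] (p2 ∧ p2) ⊢ p2
  [WL] p2, p2 ⊢ p2
    [Ax] p2 ⊢ p2

Result: YES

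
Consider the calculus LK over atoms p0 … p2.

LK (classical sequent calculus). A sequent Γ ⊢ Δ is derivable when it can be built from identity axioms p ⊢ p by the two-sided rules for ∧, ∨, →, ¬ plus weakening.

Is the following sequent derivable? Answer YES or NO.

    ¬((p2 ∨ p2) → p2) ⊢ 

Proof tree:
[¬L] ¬((p2 ∨ p2) → p2) ⊢ 
  [→R]  ⊢ ((p2 ∨ p2) → p2)
    [∨L] (p2 ∨ p2) ⊢ p2
      [Ax] p2 ⊢ p2
      [Ax] p2 ⊢ p2

Result: YES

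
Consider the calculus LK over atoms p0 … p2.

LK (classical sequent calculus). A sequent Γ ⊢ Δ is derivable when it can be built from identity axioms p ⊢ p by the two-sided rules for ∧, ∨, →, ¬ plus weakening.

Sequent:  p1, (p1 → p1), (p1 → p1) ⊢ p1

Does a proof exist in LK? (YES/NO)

Proof tree:
[→L] p1, (p1 → p1), (p1 → p1) ⊢ p1
  [→L] p1, (p1 → p1) ⊢ p1
    [Ax] p1 ⊢ p1
    [Ax] p1 ⊢ p1
  [Ax] p1 ⊢ p1

Result: YES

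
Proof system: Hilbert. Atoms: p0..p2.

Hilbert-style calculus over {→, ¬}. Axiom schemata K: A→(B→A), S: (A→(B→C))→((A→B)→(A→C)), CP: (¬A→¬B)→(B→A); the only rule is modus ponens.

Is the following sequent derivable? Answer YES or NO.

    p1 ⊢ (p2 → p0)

Enumerate valuations to refute Γ ⊢ Δ:
  v=000: Γ:[p1=F] Δ:[(p2 → p0)=T] refutes=False
  v=001: Γ:[p1=F] Δ:[(p2 → p0)=F] refutes=False
  v=010: Γ:[p1=T] Δ:[(p2 → p0)=T] refutes=False
  v=011: Γ:[p1=T] Δ:[(p2 → p0)=F] refutes=True  ← countermodel

Result: NO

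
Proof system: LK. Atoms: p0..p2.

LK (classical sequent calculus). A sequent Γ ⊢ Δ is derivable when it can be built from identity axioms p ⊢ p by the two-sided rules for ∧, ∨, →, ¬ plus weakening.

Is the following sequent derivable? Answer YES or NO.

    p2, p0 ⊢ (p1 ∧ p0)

Search for a countermodel by truth-table:
  v=000: Γ:[p2=F, p0=F] Δ:[(p1 ∧ p0)=F] refutes=False
  v=001: Γ:[p2=T, p0=F] Δ:[(p1 ∧ p0)=F] refutes=False
  v=010: Γ:[p2=F, p0=F] Δ:[(p1 ∧ p0)=F] refutes=False
  v=011: Γ:[p2=T, p0=F] Δ:[(p1 ∧ p0)=F] refutes=False
  v=100: Γ:[p2=F, p0=T] Δ:[(p1 ∧ p0)=F] refutes=False
  v=101: Γ:[p2=T, p0=T] Δ:[(p1 ∧ p0)=F] refutes=True  ← countermodel

Result: NO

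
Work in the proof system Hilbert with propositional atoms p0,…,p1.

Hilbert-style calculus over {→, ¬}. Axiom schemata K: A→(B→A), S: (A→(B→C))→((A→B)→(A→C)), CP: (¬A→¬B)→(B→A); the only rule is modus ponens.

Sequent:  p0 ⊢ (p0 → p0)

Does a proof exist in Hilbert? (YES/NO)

Proof tree:
[MP] p0 ⊢ (p0 → p0)
  [MP]  ⊢ ((p0 → p0) → (p0 → p0))
    [S]  ⊢ ((p0 → (p0 → p0)) → ((p0 → p0) → (p0 → p0)))
    [K]  ⊢ (p0 → (p0 → p0))
  [MP] p0 ⊢ (p0 → p0)
    [MP]  ⊢ ((p0 → p0) → (p0 → p0))
      [S]  ⊢ ((p0 → (p0 → p0)) → ((p0 → p0) → (p0 → p0)))
      [K]  ⊢ (p0 → (p0 → p0))
    [MP] p0 ⊢ (p0 → p0)
      [K]  ⊢ (p0 → (p0 → p0))
      [Hyp] p0 ⊢ p0

Result: YES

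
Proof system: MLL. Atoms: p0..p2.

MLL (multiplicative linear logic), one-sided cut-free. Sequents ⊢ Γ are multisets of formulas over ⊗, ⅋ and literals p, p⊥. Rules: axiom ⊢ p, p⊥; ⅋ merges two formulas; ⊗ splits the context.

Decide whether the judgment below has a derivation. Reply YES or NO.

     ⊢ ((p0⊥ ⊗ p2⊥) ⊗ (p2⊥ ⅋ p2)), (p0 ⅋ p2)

Proof tree:
[⅋]  ⊢ ((p0⊥ ⊗ p2⊥) ⊗ (p2⊥ ⅋ p2)), (p0 ⅋ p2)
  [⊗]  ⊢ p0, p2, ((p0⊥ ⊗ p2⊥) ⊗ (p2⊥ ⅋ p2))
    [⊗]  ⊢ p0, p2, (p0⊥ ⊗ p2⊥)
      [Ax]  ⊢ p0, p0⊥
      [Ax]  ⊢ p2, p2⊥
    [⅋]  ⊢ (p2⊥ ⅋ p2)
      [Ax]  ⊢ p2, p2⊥

Result: YES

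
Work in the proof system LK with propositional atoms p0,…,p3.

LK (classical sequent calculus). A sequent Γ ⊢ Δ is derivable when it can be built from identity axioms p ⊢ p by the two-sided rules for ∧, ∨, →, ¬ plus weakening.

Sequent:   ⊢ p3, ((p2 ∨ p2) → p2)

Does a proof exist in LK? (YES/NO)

Derivation (root first):
[→R]  ⊢ p3, ((p2 ∨ p2) → p2)
  [WR] (p2 ∨ p2) ⊢ p2, p3
    [∨L] (p2 ∨ p2) ⊢ p2
      [Ax] p2 ⊢ p2
      [Ax] p2 ⊢ p2

Result: YES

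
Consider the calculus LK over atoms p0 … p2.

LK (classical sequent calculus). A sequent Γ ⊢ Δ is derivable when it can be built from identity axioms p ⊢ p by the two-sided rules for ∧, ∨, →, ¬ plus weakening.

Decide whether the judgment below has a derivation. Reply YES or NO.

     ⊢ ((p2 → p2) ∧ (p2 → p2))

Proof tree:
[∧R]  ⊢ ((p2 → p2) ∧ (p2 → p2))
  [→R]  ⊢ (p2 → p2)
    [Ax] p2 ⊢ p2
  [→R]  ⊢ (p2 → p2)
    [Ax] p2 ⊢ p2

Result: YES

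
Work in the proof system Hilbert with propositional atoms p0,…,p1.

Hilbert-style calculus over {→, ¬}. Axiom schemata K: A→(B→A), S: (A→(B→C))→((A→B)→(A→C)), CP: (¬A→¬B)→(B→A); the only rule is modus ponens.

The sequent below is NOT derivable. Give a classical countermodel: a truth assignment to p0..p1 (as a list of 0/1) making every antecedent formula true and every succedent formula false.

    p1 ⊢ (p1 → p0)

Enumerate valuations to refute Γ ⊢ Δ:
  v=00: Γ:[p1=F] Δ:[(p1 → p0)=T] refutes=False
  v=01: Γ:[p1=T] Δ:[(p1 → p0)=F] refutes=True  ← countermodel

Result: [0, 1]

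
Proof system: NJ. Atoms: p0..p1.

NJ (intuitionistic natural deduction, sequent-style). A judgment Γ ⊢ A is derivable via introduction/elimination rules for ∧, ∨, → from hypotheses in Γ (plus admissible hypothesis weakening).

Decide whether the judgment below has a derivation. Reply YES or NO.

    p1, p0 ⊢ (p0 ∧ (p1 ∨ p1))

Derivation (root first):
[∧I] p1, p0 ⊢ (p0 ∧ (p1 ∨ p1))
  [Ax] p0 ⊢ p0
  [∨I₁] p1 ⊢ (p1 ∨ p1)
    [Ax] p1 ⊢ p1

Result: YES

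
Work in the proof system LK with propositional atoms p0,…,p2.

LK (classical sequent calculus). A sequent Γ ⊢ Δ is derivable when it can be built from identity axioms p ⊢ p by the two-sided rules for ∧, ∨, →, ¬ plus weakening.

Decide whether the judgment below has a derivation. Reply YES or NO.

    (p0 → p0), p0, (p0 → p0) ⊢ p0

Proof tree:
[→L] (p0 → p0), p0, (p0 → p0) ⊢ p0
  [→L] p0, (p0 → p0) ⊢ p0
    [Ax] p0 ⊢ p0
    [Ax] p0 ⊢ p0
  [Ax] p0 ⊢ p0

Result: YES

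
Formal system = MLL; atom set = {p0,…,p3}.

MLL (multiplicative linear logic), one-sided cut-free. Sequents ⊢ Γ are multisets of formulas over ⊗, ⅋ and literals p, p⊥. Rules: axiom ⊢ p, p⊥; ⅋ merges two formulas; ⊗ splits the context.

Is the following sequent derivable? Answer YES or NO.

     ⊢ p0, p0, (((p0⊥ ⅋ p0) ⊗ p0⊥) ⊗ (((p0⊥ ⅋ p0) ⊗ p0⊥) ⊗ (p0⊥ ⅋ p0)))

Derivation trace:
[⊗]  ⊢ p0, p0, (((p0⊥ ⅋ p0) ⊗ p0⊥) ⊗ (((p0⊥ ⅋ p0) ⊗ p0⊥) ⊗ (p0⊥ ⅋ p0)))
  [⊗]  ⊢ p0, ((p0⊥ ⅋ p0) ⊗ p0⊥)
    [⅋]  ⊢ (p0⊥ ⅋ p0)
      [Ax]  ⊢ p0, p0⊥
    [Ax]  ⊢ p0, p0⊥
  [⊗]  ⊢ p0, (((p0⊥ ⅋ p0) ⊗ p0⊥) ⊗ (p0⊥ ⅋ p0))
    [⊗]  ⊢ p0, ((p0⊥ ⅋ p0) ⊗ p0⊥)
      [⅋]  ⊢ (p0⊥ ⅋ p0)
        [Ax]  ⊢ p0, p0⊥
      [Ax]  ⊢ p0, p0⊥
    [⅋]  ⊢ (p0⊥ ⅋ p0)
      [Ax]  ⊢ p0, p0⊥

Result: YES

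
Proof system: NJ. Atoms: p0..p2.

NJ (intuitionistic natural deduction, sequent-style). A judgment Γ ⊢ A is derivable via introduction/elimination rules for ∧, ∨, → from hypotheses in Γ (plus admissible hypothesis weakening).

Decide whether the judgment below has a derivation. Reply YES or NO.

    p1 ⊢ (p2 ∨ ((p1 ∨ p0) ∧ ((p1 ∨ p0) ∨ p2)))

Proof tree:
[∨I₂] p1 ⊢ (p2 ∨ ((p1 ∨ p0) ∧ ((p1 ∨ p0) ∨ p2)))
  [∧I] p1 ⊢ ((p1 ∨ p0) ∧ ((p1 ∨ p0) ∨ p2))
    [∨I₁] p1 ⊢ (p1 ∨ p0)
      [Ax] p1 ⊢ p1
    [∨I₁] p1 ⊢ ((p1 ∨ p0) ∨ p2)
      [∨I₁] p1 ⊢ (p1 ∨ p0)
        [Ax] p1 ⊢ p1

Result: YES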